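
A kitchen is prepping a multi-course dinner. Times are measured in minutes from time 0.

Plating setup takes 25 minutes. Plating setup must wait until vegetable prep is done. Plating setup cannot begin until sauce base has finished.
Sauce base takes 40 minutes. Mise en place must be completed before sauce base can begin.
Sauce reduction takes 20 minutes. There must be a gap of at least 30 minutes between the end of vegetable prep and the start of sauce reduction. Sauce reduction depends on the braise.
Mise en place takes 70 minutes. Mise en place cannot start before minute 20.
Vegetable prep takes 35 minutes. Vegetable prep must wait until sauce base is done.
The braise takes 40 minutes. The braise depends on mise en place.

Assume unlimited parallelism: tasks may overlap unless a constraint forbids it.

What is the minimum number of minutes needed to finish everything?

Mise en place waits on its own release at minute 20, so it starts at minute 20 and finishes at 20 + 70 = minute 90.
The braise waits on mise en place (finishes minute 90), so it starts at minute 90 and finishes at 90 + 40 = minute 130.
After mise en place (finishes minute 90), sauce base can start at minute 90 and finishes at minute 130.
Vegetable prep waits on sauce base (finishes minute 130), so it starts at minute 130 and finishes at 130 + 35 = minute 165.
Plating setup has to wait for vegetable prep (finishes minute 165); sauce base (finishes minute 130). The latest of these is minute 165, so plating setup runs minute 165 to 165 + 25 = minute 190.
Sauce reduction needs all of vegetable prep (finishes minute 165, plus 30-minute gap → minute 195); the braise (finishes minute 130). That puts its earliest start at minute 195; it finishes at 195 + 20 = minute 215.
All tasks are finished once the last one completes. Finish times: Mise en place at 90, Sauce base at 130, The braise at 130, Vegetable prep at 165, Sauce reduction at 215, Plating setup at 190. The latest is minute 215.

215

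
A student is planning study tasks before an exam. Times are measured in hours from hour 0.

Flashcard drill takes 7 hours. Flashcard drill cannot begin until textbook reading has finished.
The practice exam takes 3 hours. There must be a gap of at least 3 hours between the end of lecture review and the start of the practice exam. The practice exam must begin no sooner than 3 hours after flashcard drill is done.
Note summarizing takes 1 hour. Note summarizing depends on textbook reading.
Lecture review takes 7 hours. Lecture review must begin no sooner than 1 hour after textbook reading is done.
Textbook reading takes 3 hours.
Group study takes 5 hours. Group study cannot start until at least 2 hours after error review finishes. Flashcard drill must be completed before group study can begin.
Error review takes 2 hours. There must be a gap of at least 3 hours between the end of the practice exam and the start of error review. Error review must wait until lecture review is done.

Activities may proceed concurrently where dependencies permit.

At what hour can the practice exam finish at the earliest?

17

Textbook reading has no prerequisites, so it starts at hour 0 and finishes at hour 3.
After textbook reading (finishes hour 3), flashcard drill can start at hour 3 and finishes at hour 10.
Lecture review cannot begin until textbook reading (finishes hour 3, plus 1-hour gap → hour 4). It runs from hour 4 to 4 + 7 = hour 11.
The practice exam has to wait for lecture review (finishes hour 11, plus 3-hour gap → hour 14); flashcard drill (finishes hour 10, plus 3-hour gap → hour 13). The latest of these is hour 14, so the practice exam runs hour 14 to 14 + 3 = hour 17.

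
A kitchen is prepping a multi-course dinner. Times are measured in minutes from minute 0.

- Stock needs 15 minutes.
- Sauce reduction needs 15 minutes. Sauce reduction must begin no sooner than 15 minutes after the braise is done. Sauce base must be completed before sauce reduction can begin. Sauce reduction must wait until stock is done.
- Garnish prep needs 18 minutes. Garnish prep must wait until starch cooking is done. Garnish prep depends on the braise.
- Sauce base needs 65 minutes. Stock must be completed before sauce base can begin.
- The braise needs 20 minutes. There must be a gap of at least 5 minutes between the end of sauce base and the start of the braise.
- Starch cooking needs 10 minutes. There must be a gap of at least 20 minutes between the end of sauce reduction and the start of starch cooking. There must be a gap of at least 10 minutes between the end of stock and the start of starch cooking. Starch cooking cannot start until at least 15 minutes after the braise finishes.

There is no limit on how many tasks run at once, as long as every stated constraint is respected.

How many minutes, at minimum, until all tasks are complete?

183

Stock has no prerequisites, so it starts at minute 0 and finishes at minute 15.
After stock (finishes minute 15), sauce base can start at minute 15 and finishes at minute 80.
After sauce base (finishes minute 80, plus 5-minute gap → minute 85), the braise can start at minute 85 and finishes at minute 105.
Sauce reduction has to wait for the braise (finishes minute 105, plus 15-minute gap → minute 120); sauce base (finishes minute 80); stock (finishes minute 15). The latest of these is minute 120, so sauce reduction runs minute 120 to 120 + 15 = minute 135.
Starch cooking cannot start until sauce reduction (finishes minute 135, plus 20-minute gap → minute 155); stock (finishes minute 15, plus 10-minute gap → minute 25); the braise (finishes minute 105, plus 15-minute gap → minute 120). The controlling bound is minute 155, so starch cooking finishes at 155 + 10 = minute 165.
For garnish prep: starch cooking (finishes minute 165); the braise (finishes minute 105). Taking the maximum gives a start of minute 165, and it finishes at 165 + 18 = minute 183.
All tasks are finished once the last one completes. Finish times: Stock at 15, Sauce base at 80, The braise at 105, Sauce reduction at 135, Starch cooking at 165, Garnish prep at 183. The latest is minute 183.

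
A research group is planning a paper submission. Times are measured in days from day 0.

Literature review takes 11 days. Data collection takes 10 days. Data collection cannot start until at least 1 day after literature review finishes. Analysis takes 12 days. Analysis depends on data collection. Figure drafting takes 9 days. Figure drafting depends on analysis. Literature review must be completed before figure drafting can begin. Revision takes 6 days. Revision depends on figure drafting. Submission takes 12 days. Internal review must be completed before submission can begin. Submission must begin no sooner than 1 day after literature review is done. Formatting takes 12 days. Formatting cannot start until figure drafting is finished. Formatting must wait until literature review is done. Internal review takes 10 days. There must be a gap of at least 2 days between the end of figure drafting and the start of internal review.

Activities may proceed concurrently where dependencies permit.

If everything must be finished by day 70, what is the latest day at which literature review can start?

3

Submission must finish by day 70; it takes 12 days, so it must start by 70 − 12 = day 58.
Internal review must finish before submission (must start by day 58). With a 10-day duration, internal review must start by 58 − 10 = day 48.
Revision must finish by day 70; it takes 6 days, so it must start by 70 − 6 = day 64.
To finish by day 70, formatting (duration 12) must start no later than day 58.
For figure drafting: internal review (must start by day 48, minus 2-day gap → day 46); revision (must start by day 64); formatting (must start by day 58). The most restrictive is day 46; with a 9-day duration, figure drafting must start by day 37.
Analysis must finish before figure drafting (must start by day 37). With a 12-day duration, analysis must start by 37 − 12 = day 25.
Data collection feeds into analysis (must start by day 25); so data collection must finish by day 25 and therefore start by day 15.
Literature review must finish in time for data collection (must start by day 15, minus 1-day gap → day 14); figure drafting (must start by day 37); formatting (must start by day 58); submission (must start by day 58, minus 1-day gap → day 57). The tightest is day 14, so literature review must start by 14 − 11 = day 3.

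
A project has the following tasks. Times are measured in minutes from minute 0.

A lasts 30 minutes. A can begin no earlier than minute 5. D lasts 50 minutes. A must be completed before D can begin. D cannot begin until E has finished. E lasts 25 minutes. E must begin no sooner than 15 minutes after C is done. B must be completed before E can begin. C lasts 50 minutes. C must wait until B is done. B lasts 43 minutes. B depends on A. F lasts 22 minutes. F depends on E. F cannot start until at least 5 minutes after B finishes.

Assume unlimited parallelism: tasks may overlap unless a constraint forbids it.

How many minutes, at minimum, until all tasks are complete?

218

A waits on its own release at minute 5, so it starts at minute 5 and finishes at 5 + 30 = minute 35.
B waits on A (finishes minute 35), so it starts at minute 35 and finishes at 35 + 43 = minute 78.
C cannot begin until B (finishes minute 78). It runs from minute 78 to 78 + 50 = minute 128.
For E: C (finishes minute 128, plus 15-minute gap → minute 143); B (finishes minute 78). Taking the maximum gives a start of minute 143, and it finishes at 143 + 25 = minute 168.
F needs all of E (finishes minute 168); B (finishes minute 78, plus 5-minute gap → minute 83). That puts its earliest start at minute 168; it finishes at 168 + 22 = minute 190.
D has to wait for A (finishes minute 35); E (finishes minute 168). The latest of these is minute 168, so D runs minute 168 to 168 + 50 = minute 218.
All tasks are finished once the last one completes. Finish times: A at 35, B at 78, C at 128, D at 218, E at 168, F at 190. The latest is minute 218.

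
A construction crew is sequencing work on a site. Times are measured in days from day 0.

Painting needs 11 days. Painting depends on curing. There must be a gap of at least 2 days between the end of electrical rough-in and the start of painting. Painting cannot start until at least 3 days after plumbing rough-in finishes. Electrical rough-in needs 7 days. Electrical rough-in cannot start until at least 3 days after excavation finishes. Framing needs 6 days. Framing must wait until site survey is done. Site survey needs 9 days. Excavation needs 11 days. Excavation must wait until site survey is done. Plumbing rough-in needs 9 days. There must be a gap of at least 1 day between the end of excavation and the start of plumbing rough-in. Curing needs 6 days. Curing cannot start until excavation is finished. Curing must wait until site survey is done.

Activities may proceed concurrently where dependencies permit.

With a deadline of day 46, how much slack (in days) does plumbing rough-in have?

Site survey can start immediately at day 0; it finishes at day 9.
Excavation waits on site survey (finishes day 9), so it starts at day 9 and finishes at 9 + 11 = day 20.
Plumbing rough-in waits on excavation (finishes day 20, plus 1-day gap → day 21), so it starts at day 21 and finishes at 21 + 9 = day 30.

Working backward from the deadline:
Painting has no dependents, so it just needs to finish by day 46. Starting by 46 − 11 = day 35 achieves that.
Plumbing rough-in feeds into painting (must start by day 35, minus 3-day gap → day 32); so plumbing rough-in must finish by day 32 and therefore start by day 23.
So plumbing rough-in can start as early as day 21 and as late as day 23, giving 23 − 21 = 2 days of slack.

2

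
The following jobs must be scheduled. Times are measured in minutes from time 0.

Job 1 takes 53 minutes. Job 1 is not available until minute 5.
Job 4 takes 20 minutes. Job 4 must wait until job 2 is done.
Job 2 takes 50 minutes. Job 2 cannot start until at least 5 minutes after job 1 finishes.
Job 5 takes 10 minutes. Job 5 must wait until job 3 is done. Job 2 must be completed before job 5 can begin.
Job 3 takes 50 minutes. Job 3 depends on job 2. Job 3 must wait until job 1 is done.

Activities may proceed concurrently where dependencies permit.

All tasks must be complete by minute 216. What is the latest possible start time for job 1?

Nothing follows job 5; the deadline of minute 216 is its only limit. It must start by 216 − 10 = minute 206.
Job 3 must finish before job 5 (must start by minute 206). With a 50-minute duration, job 3 must start by 206 − 50 = minute 156.
Job 4 must finish by minute 216; it takes 20 minutes, so it must start by 216 − 20 = minute 196.
Job 2 must finish in time for job 3 (must start by minute 156); job 4 (must start by minute 196); job 5 (must start by minute 206). The tightest is minute 156, so job 2 must start by 156 − 50 = minute 106.
Job 1 has several dependents: job 2 (must start by minute 106, minus 5-minute gap → minute 101); job 3 (must start by minute 156). The earliest of those limits is minute 101, so job 1 must start by 101 − 53 = minute 48.

48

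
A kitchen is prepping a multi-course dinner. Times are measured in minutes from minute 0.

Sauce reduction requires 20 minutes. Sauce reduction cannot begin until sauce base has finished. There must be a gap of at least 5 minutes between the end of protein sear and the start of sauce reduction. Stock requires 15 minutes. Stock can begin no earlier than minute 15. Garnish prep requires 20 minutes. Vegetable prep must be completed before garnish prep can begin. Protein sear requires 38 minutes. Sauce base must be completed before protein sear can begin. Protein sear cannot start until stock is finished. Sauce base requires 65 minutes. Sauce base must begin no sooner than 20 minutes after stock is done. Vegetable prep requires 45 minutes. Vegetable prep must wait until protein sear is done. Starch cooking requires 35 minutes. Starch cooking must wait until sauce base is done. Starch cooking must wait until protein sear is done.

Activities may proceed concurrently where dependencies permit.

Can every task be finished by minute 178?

No

Stock waits on its own release at minute 15, so it starts at minute 15 and finishes at 15 + 15 = minute 30.
Sauce base cannot begin until stock (finishes minute 30, plus 20-minute gap → minute 50). It runs from minute 50 to 50 + 65 = minute 115.
Protein sear has to wait for sauce base (finishes minute 115); stock (finishes minute 30). The latest of these is minute 115, so protein sear runs minute 115 to 115 + 38 = minute 153.
Starch cooking needs all of sauce base (finishes minute 115); protein sear (finishes minute 153). That puts its earliest start at minute 153; it finishes at 153 + 35 = minute 188.
For sauce reduction: sauce base (finishes minute 115); protein sear (finishes minute 153, plus 5-minute gap → minute 158). Taking the maximum gives a start of minute 158, and it finishes at 158 + 20 = minute 178.
Vegetable prep waits on protein sear (finishes minute 153), so it starts at minute 153 and finishes at 153 + 45 = minute 198.
After vegetable prep (finishes minute 198), garnish prep can start at minute 198 and finishes at minute 218.
The earliest everything can be done is minute 218, which is after the deadline of 178, so it is not possible.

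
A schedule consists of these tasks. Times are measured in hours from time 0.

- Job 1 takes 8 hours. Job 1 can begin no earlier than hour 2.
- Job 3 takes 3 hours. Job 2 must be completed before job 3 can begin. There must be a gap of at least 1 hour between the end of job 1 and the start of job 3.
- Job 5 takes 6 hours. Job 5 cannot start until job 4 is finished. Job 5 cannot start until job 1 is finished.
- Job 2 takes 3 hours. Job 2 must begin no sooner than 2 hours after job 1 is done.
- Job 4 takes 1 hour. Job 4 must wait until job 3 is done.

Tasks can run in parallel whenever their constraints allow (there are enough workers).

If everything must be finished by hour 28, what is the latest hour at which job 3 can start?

18

Nothing follows job 5; the deadline of hour 28 is its only limit. It must start by 28 − 6 = hour 22.
Job 4 feeds into job 5 (must start by hour 22); so job 4 must finish by hour 22 and therefore start by hour 21.
Job 3 feeds into job 4 (must start by hour 21); so job 3 must finish by hour 21 and therefore start by hour 18.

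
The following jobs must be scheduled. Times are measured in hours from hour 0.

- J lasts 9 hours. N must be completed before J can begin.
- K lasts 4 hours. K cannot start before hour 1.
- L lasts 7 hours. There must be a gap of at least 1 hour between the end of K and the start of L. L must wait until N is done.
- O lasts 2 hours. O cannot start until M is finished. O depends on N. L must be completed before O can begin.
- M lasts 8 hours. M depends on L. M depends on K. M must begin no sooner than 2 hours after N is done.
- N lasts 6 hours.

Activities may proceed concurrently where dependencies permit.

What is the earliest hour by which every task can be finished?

N can start immediately at hour 0; it finishes at hour 6.
After N (finishes hour 6), J can start at hour 6 and finishes at hour 15.
K cannot begin until its own release at hour 1. It runs from hour 1 to 1 + 4 = hour 5.
L has to wait for K (finishes hour 5, plus 1-hour gap → hour 6); N (finishes hour 6). The latest of these is hour 6, so L runs hour 6 to 6 + 7 = hour 13.
M cannot start until L (finishes hour 13); K (finishes hour 5); N (finishes hour 6, plus 2-hour gap → hour 8). The controlling bound is hour 13, so M finishes at 13 + 8 = hour 21.
O needs all of M (finishes hour 21); N (finishes hour 6); L (finishes hour 13). That puts its earliest start at hour 21; it finishes at 21 + 2 = hour 23.
All tasks are finished once the last one completes. Finish times: J at 15, K at 5, L at 13, M at 21, N at 6, O at 23. The latest is hour 23.

23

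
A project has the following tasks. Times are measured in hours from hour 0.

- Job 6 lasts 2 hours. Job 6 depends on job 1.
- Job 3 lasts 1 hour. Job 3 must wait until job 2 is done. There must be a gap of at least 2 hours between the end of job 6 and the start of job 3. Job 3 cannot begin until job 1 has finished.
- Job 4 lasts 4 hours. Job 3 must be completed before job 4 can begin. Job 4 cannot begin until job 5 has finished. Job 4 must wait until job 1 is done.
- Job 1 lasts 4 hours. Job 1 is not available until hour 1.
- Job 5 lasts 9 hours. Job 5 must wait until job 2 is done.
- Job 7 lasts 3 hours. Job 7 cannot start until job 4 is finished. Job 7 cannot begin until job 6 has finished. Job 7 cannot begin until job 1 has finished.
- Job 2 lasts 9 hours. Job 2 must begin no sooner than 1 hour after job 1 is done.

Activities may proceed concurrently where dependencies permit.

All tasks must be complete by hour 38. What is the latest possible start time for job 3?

Job 7 must finish by hour 38; it takes 3 hours, so it must start by 38 − 3 = hour 35.
Job 4 has to be done before job 7 (must start by hour 35). That means finishing by hour 35, i.e. starting by 35 − 4 = hour 31.
Since job 4 (must start by hour 31) depends on it, job 3 must finish by hour 31. Backing off its 1-hour duration gives a latest start of hour 30.

30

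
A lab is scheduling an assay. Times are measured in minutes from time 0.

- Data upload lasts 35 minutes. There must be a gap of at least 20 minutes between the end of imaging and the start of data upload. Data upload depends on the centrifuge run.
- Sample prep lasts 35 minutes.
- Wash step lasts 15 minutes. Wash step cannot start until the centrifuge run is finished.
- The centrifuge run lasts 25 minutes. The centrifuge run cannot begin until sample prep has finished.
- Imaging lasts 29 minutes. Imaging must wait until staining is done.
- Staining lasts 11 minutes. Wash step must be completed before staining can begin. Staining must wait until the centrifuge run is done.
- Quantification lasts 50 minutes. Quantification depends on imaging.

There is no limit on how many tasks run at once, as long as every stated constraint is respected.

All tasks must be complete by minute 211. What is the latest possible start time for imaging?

Quantification has no dependents, so it just needs to finish by minute 211. Starting by 211 − 50 = minute 161 achieves that.
Nothing follows data upload; the deadline of minute 211 is its only limit. It must start by 211 − 35 = minute 176.
Imaging has several dependents: quantification (must start by minute 161); data upload (must start by minute 176, minus 20-minute gap → minute 156). The earliest of those limits is minute 156, so imaging must start by 156 − 29 = minute 127.

127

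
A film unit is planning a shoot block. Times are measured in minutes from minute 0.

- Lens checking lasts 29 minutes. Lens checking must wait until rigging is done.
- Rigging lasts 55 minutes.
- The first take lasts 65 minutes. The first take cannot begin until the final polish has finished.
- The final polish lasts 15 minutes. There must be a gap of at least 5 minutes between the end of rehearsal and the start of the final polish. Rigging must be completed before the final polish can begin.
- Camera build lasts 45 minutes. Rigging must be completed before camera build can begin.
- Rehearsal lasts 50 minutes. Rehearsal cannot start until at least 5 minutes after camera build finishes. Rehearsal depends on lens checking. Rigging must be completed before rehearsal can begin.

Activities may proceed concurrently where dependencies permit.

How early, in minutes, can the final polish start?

160

Rigging can start immediately at minute 0; it finishes at minute 55.
Lens checking cannot begin until rigging (finishes minute 55). It runs from minute 55 to 55 + 29 = minute 84.
After rigging (finishes minute 55), camera build can start at minute 55 and finishes at minute 100.
For rehearsal: camera build (finishes minute 100, plus 5-minute gap → minute 105); lens checking (finishes minute 84); rigging (finishes minute 55). Taking the maximum gives a start of minute 105, and it finishes at 105 + 50 = minute 155.
The final polish waits on rehearsal (finishes minute 155, plus 5-minute gap → minute 160); rigging (finishes minute 55). The latest of these is minute 160, which is the earliest the final polish can start.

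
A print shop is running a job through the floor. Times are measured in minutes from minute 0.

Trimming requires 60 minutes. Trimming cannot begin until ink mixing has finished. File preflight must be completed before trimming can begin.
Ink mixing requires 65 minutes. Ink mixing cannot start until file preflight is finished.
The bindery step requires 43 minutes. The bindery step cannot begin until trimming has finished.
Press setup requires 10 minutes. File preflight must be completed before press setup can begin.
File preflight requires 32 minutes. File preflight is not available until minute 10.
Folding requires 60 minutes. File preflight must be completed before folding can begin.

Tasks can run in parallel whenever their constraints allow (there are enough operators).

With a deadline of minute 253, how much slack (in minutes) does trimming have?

File preflight cannot begin until its own release at minute 10. It runs from minute 10 to 10 + 32 = minute 42.
Ink mixing cannot begin until file preflight (finishes minute 42). It runs from minute 42 to 42 + 65 = minute 107.
Trimming has to wait for ink mixing (finishes minute 107); file preflight (finishes minute 42). The latest of these is minute 107, so trimming runs minute 107 to 107 + 60 = minute 167.

Working backward from the deadline:
Nothing follows the bindery step; the deadline of minute 253 is its only limit. It must start by 253 − 43 = minute 210.
Trimming must finish before the bindery step (must start by minute 210). With a 60-minute duration, trimming must start by 210 − 60 = minute 150.
So trimming can start as early as minute 107 and as late as minute 150, giving 150 − 107 = 43 minutes of slack.

43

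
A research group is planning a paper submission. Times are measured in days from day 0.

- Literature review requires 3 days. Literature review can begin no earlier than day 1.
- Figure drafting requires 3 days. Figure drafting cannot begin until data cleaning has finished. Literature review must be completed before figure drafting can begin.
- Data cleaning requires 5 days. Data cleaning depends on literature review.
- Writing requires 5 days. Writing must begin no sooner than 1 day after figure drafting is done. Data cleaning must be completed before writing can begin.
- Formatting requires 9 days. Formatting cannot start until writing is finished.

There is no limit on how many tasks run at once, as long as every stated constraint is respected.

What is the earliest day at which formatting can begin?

Literature review cannot begin until its own release at day 1. It runs from day 1 to 1 + 3 = day 4.
Data cleaning waits on literature review (finishes day 4), so it starts at day 4 and finishes at 4 + 5 = day 9.
Figure drafting has to wait for data cleaning (finishes day 9); literature review (finishes day 4). The latest of these is day 9, so figure drafting runs day 9 to 9 + 3 = day 12.
Writing has to wait for figure drafting (finishes day 12, plus 1-day gap → day 13); data cleaning (finishes day 9). The latest of these is day 13, so writing runs day 13 to 13 + 5 = day 18.
Formatting waits on writing (finishes day 18), so the earliest it can start is day 18.

18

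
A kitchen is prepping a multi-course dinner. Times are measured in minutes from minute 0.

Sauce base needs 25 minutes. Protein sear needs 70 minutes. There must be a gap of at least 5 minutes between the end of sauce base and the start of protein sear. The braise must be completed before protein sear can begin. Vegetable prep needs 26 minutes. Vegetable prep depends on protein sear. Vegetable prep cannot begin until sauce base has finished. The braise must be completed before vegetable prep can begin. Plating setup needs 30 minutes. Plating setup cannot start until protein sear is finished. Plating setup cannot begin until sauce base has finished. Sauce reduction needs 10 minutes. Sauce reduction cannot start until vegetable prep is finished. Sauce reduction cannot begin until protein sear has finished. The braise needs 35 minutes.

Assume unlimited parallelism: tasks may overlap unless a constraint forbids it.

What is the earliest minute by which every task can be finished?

The braise can start immediately at minute 0; it finishes at minute 35.
Nothing blocks sauce base, so it runs from minute 0 to minute 25.
For protein sear: sauce base (finishes minute 25, plus 5-minute gap → minute 30); the braise (finishes minute 35). Taking the maximum gives a start of minute 35, and it finishes at 35 + 70 = minute 105.
Plating setup has to wait for protein sear (finishes minute 105); sauce base (finishes minute 25). The latest of these is minute 105, so plating setup runs minute 105 to 105 + 30 = minute 135.
For vegetable prep: protein sear (finishes minute 105); sauce base (finishes minute 25); the braise (finishes minute 35). Taking the maximum gives a start of minute 105, and it finishes at 105 + 26 = minute 131.
Sauce reduction cannot start until vegetable prep (finishes minute 131); protein sear (finishes minute 105). The controlling bound is minute 131, so sauce reduction finishes at 131 + 10 = minute 141.
All tasks are finished once the last one completes. Finish times: Sauce base at 25, The braise at 35, Protein sear at 105, Vegetable prep at 131, Sauce reduction at 141, Plating setup at 135. The latest is minute 141.

141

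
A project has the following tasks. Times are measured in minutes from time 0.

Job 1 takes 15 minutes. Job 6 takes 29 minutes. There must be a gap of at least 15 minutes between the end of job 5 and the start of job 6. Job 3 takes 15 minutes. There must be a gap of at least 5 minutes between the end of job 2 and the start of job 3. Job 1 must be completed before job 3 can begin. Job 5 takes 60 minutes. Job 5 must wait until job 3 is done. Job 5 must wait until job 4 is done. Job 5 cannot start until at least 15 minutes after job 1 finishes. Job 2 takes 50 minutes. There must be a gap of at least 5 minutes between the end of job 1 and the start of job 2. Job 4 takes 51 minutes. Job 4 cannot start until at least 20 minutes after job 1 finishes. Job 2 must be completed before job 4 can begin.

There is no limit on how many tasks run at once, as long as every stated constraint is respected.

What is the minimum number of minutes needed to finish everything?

Nothing blocks job 1, so it runs from minute 0 to minute 15.
After job 1 (finishes minute 15, plus 5-minute gap → minute 20), job 2 can start at minute 20 and finishes at minute 70.
Job 4 cannot start until job 1 (finishes minute 15, plus 20-minute gap → minute 35); job 2 (finishes minute 70). The controlling bound is minute 70, so job 4 finishes at 70 + 51 = minute 121.
Job 3 cannot start until job 2 (finishes minute 70, plus 5-minute gap → minute 75); job 1 (finishes minute 15). The controlling bound is minute 75, so job 3 finishes at 75 + 15 = minute 90.
Job 5 needs all of job 3 (finishes minute 90); job 4 (finishes minute 121); job 1 (finishes minute 15, plus 15-minute gap → minute 30). That puts its earliest start at minute 121; it finishes at 121 + 60 = minute 181.
Job 6 waits on job 5 (finishes minute 181, plus 15-minute gap → minute 196), so it starts at minute 196 and finishes at 196 + 29 = minute 225.
All tasks are finished once the last one completes. Finish times: Job 1 at 15, Job 2 at 70, Job 3 at 90, Job 4 at 121, Job 5 at 181, Job 6 at 225. The latest is minute 225.

225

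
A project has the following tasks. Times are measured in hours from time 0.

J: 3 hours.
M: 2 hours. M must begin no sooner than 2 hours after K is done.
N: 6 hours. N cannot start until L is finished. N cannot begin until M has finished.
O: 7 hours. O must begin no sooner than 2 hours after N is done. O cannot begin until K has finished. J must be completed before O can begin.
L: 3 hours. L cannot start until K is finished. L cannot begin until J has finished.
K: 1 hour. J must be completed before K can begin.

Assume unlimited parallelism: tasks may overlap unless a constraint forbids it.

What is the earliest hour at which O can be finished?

J can start immediately at hour 0; it finishes at hour 3.
K waits on J (finishes hour 3), so it starts at hour 3 and finishes at 3 + 1 = hour 4.
M waits on K (finishes hour 4, plus 2-hour gap → hour 6), so it starts at hour 6 and finishes at 6 + 2 = hour 8.
L has to wait for K (finishes hour 4); J (finishes hour 3). The latest of these is hour 4, so L runs hour 4 to 4 + 3 = hour 7.
For N: L (finishes hour 7); M (finishes hour 8). Taking the maximum gives a start of hour 8, and it finishes at 8 + 6 = hour 14.
O has to wait for N (finishes hour 14, plus 2-hour gap → hour 16); K (finishes hour 4); J (finishes hour 3). The latest of these is hour 16, so O runs hour 16 to 16 + 7 = hour 23.

23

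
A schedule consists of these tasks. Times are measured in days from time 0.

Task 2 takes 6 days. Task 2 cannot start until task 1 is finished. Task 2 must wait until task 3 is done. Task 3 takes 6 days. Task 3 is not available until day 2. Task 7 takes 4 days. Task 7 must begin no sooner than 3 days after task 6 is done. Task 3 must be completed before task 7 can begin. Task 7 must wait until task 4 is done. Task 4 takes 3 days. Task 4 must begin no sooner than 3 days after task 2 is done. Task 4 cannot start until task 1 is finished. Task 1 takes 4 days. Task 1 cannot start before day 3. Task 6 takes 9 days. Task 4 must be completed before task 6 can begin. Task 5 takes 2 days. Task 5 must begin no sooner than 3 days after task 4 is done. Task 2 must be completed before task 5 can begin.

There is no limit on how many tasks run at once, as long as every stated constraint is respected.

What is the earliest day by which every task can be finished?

After its own release at day 2, task 3 can start at day 2 and finishes at day 8.
Task 1 cannot begin until its own release at day 3. It runs from day 3 to 3 + 4 = day 7.
For task 2: task 1 (finishes day 7); task 3 (finishes day 8). Taking the maximum gives a start of day 8, and it finishes at 8 + 6 = day 14.
Task 4 cannot start until task 2 (finishes day 14, plus 3-day gap → day 17); task 1 (finishes day 7). The controlling bound is day 17, so task 4 finishes at 17 + 3 = day 20.
Task 6 waits on task 4 (finishes day 20), so it starts at day 20 and finishes at 20 + 9 = day 29.
Task 7 cannot start until task 6 (finishes day 29, plus 3-day gap → day 32); task 3 (finishes day 8); task 4 (finishes day 20). The controlling bound is day 32, so task 7 finishes at 32 + 4 = day 36.
Task 5 needs all of task 4 (finishes day 20, plus 3-day gap → day 23); task 2 (finishes day 14). That puts its earliest start at day 23; it finishes at 23 + 2 = day 25.
All tasks are finished once the last one completes. Finish times: Task 1 at 7, Task 2 at 14, Task 3 at 8, Task 4 at 20, Task 5 at 25, Task 6 at 29, Task 7 at 36. The latest is day 36.

36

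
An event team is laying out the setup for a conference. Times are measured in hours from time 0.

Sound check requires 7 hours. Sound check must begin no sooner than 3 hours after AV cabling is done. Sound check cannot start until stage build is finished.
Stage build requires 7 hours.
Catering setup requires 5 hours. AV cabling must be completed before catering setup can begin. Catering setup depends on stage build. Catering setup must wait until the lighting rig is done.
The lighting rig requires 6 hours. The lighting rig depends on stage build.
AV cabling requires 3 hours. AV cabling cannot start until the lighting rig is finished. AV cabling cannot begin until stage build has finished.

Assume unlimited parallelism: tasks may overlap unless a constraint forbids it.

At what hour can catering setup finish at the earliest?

Nothing blocks stage build, so it runs from hour 0 to hour 7.
The lighting rig cannot begin until stage build (finishes hour 7). It runs from hour 7 to 7 + 6 = hour 13.
AV cabling has to wait for the lighting rig (finishes hour 13); stage build (finishes hour 7). The latest of these is hour 13, so AV cabling runs hour 13 to 13 + 3 = hour 16.
Catering setup has to wait for AV cabling (finishes hour 16); stage build (finishes hour 7); the lighting rig (finishes hour 13). The latest of these is hour 16, so catering setup runs hour 16 to 16 + 5 = hour 21.

21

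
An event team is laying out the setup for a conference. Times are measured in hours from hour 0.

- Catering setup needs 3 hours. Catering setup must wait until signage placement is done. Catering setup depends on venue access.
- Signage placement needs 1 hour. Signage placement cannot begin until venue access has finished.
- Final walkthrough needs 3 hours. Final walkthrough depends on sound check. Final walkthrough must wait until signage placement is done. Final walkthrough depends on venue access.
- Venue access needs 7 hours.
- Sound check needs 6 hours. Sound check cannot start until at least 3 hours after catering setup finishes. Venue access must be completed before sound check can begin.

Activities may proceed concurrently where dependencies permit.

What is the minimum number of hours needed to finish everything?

23

Venue access has no prerequisites, so it starts at hour 0 and finishes at hour 7.
Signage placement cannot begin until venue access (finishes hour 7). It runs from hour 7 to 7 + 1 = hour 8.
Catering setup has to wait for signage placement (finishes hour 8); venue access (finishes hour 7). The latest of these is hour 8, so catering setup runs hour 8 to 8 + 3 = hour 11.
For sound check: catering setup (finishes hour 11, plus 3-hour gap → hour 14); venue access (finishes hour 7). Taking the maximum gives a start of hour 14, and it finishes at 14 + 6 = hour 20.
Final walkthrough needs all of sound check (finishes hour 20); signage placement (finishes hour 8); venue access (finishes hour 7). That puts its earliest start at hour 20; it finishes at 20 + 3 = hour 23.
All tasks are finished once the last one completes. Finish times: Venue access at 7, Signage placement at 8, Catering setup at 11, Sound check at 20, Final walkthrough at 23. The latest is hour 23.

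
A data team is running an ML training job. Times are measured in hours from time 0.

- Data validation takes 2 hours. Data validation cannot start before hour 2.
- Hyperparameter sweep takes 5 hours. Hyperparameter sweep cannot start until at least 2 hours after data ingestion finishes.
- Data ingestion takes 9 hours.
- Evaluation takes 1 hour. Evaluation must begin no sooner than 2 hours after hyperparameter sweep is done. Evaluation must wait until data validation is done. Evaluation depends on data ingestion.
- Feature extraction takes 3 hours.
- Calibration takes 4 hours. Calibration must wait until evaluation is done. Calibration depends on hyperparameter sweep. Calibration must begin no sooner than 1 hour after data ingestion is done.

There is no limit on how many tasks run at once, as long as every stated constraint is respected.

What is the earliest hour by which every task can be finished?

23

Nothing blocks feature extraction, so it runs from hour 0 to hour 3.
Data validation cannot begin until its own release at hour 2. It runs from hour 2 to 2 + 2 = hour 4.
Data ingestion has no prerequisites, so it starts at hour 0 and finishes at hour 9.
After data ingestion (finishes hour 9, plus 2-hour gap → hour 11), hyperparameter sweep can start at hour 11 and finishes at hour 16.
Evaluation cannot start until hyperparameter sweep (finishes hour 16, plus 2-hour gap → hour 18); data validation (finishes hour 4); data ingestion (finishes hour 9). The controlling bound is hour 18, so evaluation finishes at 18 + 1 = hour 19.
Calibration cannot start until evaluation (finishes hour 19); hyperparameter sweep (finishes hour 16); data ingestion (finishes hour 9, plus 1-hour gap → hour 10). The controlling bound is hour 19, so calibration finishes at 19 + 4 = hour 23.
All tasks are finished once the last one completes. Finish times: Data ingestion at 9, Data validation at 4, Feature extraction at 3, Hyperparameter sweep at 16, Evaluation at 19, Calibration at 23. The latest is hour 23.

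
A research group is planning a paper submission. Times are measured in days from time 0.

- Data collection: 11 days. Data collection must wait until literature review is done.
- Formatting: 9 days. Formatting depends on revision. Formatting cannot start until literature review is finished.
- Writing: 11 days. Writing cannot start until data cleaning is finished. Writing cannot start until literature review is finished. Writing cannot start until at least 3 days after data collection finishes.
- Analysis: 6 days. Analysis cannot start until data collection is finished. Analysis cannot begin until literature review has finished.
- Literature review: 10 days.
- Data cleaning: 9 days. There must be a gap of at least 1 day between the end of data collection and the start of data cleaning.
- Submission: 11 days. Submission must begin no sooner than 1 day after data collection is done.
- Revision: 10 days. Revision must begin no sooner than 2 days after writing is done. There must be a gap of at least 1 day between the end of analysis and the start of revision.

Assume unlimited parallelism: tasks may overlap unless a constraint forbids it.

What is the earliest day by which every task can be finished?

63

Literature review has no prerequisites, so it starts at day 0 and finishes at day 10.
Data collection waits on literature review (finishes day 10), so it starts at day 10 and finishes at 10 + 11 = day 21.
Submission waits on data collection (finishes day 21, plus 1-day gap → day 22), so it starts at day 22 and finishes at 22 + 11 = day 33.
Analysis has to wait for data collection (finishes day 21); literature review (finishes day 10). The latest of these is day 21, so analysis runs day 21 to 21 + 6 = day 27.
Data cleaning waits on data collection (finishes day 21, plus 1-day gap → day 22), so it starts at day 22 and finishes at 22 + 9 = day 31.
Writing needs all of data cleaning (finishes day 31); literature review (finishes day 10); data collection (finishes day 21, plus 3-day gap → day 24). That puts its earliest start at day 31; it finishes at 31 + 11 = day 42.
Revision has to wait for writing (finishes day 42, plus 2-day gap → day 44); analysis (finishes day 27, plus 1-day gap → day 28). The latest of these is day 44, so revision runs day 44 to 44 + 10 = day 54.
Formatting cannot start until revision (finishes day 54); literature review (finishes day 10). The controlling bound is day 54, so formatting finishes at 54 + 9 = day 63.
All tasks are finished once the last one completes. Finish times: Literature review at 10, Data collection at 21, Data cleaning at 31, Analysis at 27, Writing at 42, Revision at 54, Formatting at 63, Submission at 33. The latest is day 63.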